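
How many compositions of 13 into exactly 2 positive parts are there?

By stars and bars with positive parts, the count is C(12,1) = 12.

12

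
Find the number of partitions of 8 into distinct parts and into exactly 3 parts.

Listing the qualifying partitions of 8:
5,2,1
4,3,1

2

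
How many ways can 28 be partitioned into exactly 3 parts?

65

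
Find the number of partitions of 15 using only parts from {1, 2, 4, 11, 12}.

26

There are too many to list fully; the first 12 (by largest part) are:
1 + 2 + 12
1 + 1 + 1 + 12
4 + 11
2 + 2 + 11
1 + 1 + 2 + 11
1 + 1 + 1 + 1 + 11
1 + 2 + 4 + 4 + 4
1 + 1 + 1 + 4 + 4 + 4
1 + 2 + 2 + 2 + 4 + 4
1 + 1 + 1 + 2 + 2 + 4 + 4
1 + 1 + 1 + 1 + 1 + 2 + 4 + 4
1 + 1 + 1 + 1 + 1 + 1 + 1 + 4 + 4
…and 14 more, for 26 total.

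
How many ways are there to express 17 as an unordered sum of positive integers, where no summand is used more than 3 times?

166

Enumerating by decreasing first part gives 166 partitions in all.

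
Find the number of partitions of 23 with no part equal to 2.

463

Counting exhaustively, 463 partitions satisfy the conditions.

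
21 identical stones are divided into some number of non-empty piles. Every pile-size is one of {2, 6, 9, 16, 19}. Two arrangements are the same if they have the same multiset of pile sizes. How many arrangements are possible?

Enumerating:
19, 2
9, 6, 6
9, 6, 2, 2, 2
9, 2, 2, 2, 2, 2, 2
Counting gives 4.

4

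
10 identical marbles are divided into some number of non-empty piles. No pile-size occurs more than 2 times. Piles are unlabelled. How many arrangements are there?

22

The partitions of 10 that satisfy the conditions:
10
1,9
2,8
1,1,8
3,7
1,2,7
4,6
1,3,6
2,2,6
1,1,2,6
5,5
1,4,5
2,3,5
1,1,3,5
1,2,2,5
2,4,4
1,1,4,4
3,3,4
1,2,3,4
1,1,2,2,4
2,2,3,3
1,1,2,3,3
That's 22 in total.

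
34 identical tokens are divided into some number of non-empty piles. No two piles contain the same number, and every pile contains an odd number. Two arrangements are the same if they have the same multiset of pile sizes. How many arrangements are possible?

A partial list (first 12 by largest part):
1+33
3+31
5+29
7+27
9+25
1+3+5+25
11+23
1+3+7+23
13+21
1+3+9+21
1+5+7+21
15+19
…and 14 more, for 26 total.

26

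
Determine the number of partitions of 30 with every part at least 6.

There are too many to list fully; the first 12 (by largest part) are:
30
24+6
23+7
22+8
21+9
20+10
19+11
18+12
18+6+6
17+13
17+7+6
16+14
…and 28 more, for 40 total.

40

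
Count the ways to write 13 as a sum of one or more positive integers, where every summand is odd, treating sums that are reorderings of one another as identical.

Enumerating:
13
1, 1, 11
1, 3, 9
1, 1, 1, 1, 9
1, 5, 7
3, 3, 7
1, 1, 1, 3, 7
1, 1, 1, 1, 1, 1, 7
3, 5, 5
1, 1, 1, 5, 5
1, 1, 3, 3, 5
1, 1, 1, 1, 1, 3, 5
1, 1, 1, 1, 1, 1, 1, 1, 5
1, 3, 3, 3, 3
1, 1, 1, 1, 3, 3, 3
1, 1, 1, 1, 1, 1, 1, 3, 3
1, 1, 1, 1, 1, 1, 1, 1, 1, 1, 3
1, 1, 1, 1, 1, 1, 1, 1, 1, 1, 1, 1, 1

18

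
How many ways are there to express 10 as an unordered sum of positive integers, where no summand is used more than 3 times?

There are too many to list fully; the first 12 (by largest part) are:
10
9 + 1
8 + 2
8 + 1 + 1
7 + 3
7 + 2 + 1
7 + 1 + 1 + 1
6 + 4
6 + 3 + 1
6 + 2 + 2
6 + 2 + 1 + 1
5 + 5
…and 17 more, for 29 total.

29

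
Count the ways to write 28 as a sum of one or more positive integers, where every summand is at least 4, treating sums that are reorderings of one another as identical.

100

Counting exhaustively, 100 partitions satisfy the conditions.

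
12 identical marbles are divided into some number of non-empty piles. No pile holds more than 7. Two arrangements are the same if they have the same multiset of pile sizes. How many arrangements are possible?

There are too many to list fully; the first 12 (by largest part) are:
5+7
1+4+7
2+3+7
1+1+3+7
1+2+2+7
1+1+1+2+7
1+1+1+1+1+7
6+6
1+5+6
2+4+6
1+1+4+6
3+3+6
…and 53 more, for 65 total.

65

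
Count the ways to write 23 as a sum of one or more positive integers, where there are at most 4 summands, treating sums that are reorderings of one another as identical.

150

Direct enumeration gives 150 partitions.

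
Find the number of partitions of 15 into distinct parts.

A partial list (first 12 by largest part):
15
14, 1
13, 2
12, 3
12, 2, 1
11, 4
11, 3, 1
10, 5
10, 4, 1
10, 3, 2
9, 6
9, 5, 1
…and 15 more, for 27 total.

27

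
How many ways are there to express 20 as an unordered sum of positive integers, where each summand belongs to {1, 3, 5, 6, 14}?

A partial list (first 12 by largest part):
6+14
1+5+14
3+3+14
1+1+1+3+14
1+1+1+1+1+1+14
1+1+6+6+6
3+5+6+6
1+1+1+5+6+6
1+1+3+3+6+6
1+1+1+1+1+3+6+6
1+1+1+1+1+1+1+1+6+6
1+3+5+5+6
…and 30 more, for 42 total.

42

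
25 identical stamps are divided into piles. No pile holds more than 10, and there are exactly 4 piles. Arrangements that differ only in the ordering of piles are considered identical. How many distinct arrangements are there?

There are too many to list fully; the first 12 (by largest part) are:
1,4,10,10
2,3,10,10
1,5,9,10
2,4,9,10
3,3,9,10
1,6,8,10
2,5,8,10
3,4,8,10
1,7,7,10
2,6,7,10
3,5,7,10
4,4,7,10
…and 26 more, for 38 total.

38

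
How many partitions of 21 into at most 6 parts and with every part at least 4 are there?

27

A partial list (first 12 by largest part):
21
4 + 17
5 + 16
6 + 15
7 + 14
8 + 13
4 + 4 + 13
9 + 12
4 + 5 + 12
10 + 11
4 + 6 + 11
5 + 5 + 11
…and 15 more, for 27 total.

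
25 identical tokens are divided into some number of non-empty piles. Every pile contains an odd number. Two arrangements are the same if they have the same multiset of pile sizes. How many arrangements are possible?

142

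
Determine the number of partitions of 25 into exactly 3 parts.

There are too many to list fully; the first 12 (by largest part) are:
23, 1, 1
22, 2, 1
21, 3, 1
21, 2, 2
20, 4, 1
20, 3, 2
19, 5, 1
19, 4, 2
19, 3, 3
18, 6, 1
18, 5, 2
18, 4, 3
…and 40 more, for 52 total.

52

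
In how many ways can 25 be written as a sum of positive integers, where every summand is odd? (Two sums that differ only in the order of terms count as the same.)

Systematic enumeration (by largest part, then next-largest, …) yields 142.

142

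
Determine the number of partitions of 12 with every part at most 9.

73

Counting exhaustively, 73 partitions satisfy the conditions.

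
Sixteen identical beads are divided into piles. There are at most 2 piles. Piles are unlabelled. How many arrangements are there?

The partitions of 16 that satisfy the conditions:
16
15+1
14+2
13+3
12+4
11+5
10+6
9+7
8+8
That's 9 in total.

9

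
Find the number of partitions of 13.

101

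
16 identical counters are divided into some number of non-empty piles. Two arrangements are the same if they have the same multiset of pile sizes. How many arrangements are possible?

231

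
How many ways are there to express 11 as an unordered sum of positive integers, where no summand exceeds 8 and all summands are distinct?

Listing the qualifying partitions of 11:
8 + 3
8 + 2 + 1
7 + 4
7 + 3 + 1
6 + 5
6 + 4 + 1
6 + 3 + 2
5 + 4 + 2
5 + 3 + 2 + 1
Counting gives 9.

9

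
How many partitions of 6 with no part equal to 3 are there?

8

They are:
6
5,1
4,2
4,1,1
2,2,2
2,2,1,1
2,1,1,1,1
1,1,1,1,1,1
Counting gives 8.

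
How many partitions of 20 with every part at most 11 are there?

Enumerating by decreasing first part gives 560 partitions in all.

560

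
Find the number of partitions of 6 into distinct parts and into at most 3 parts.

4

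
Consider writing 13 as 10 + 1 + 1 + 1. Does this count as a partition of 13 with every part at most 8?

No

The parts sum to 13, and the condition 'no summand exceeds 8' is violated.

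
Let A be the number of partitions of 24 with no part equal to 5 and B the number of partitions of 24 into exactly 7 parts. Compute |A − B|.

884

Partitions of 24 with no part equal to 5: 1085.
Partitions of 24 into exactly 7 parts: 201.
|1085 − 201| = 884.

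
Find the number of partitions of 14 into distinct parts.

Enumerating:
14
1, 13
2, 12
3, 11
1, 2, 11
4, 10
1, 3, 10
5, 9
1, 4, 9
2, 3, 9
6, 8
1, 5, 8
2, 4, 8
1, 2, 3, 8
1, 6, 7
2, 5, 7
3, 4, 7
1, 2, 4, 7
3, 5, 6
1, 2, 5, 6
1, 3, 4, 6
2, 3, 4, 5
That's 22 in total.

22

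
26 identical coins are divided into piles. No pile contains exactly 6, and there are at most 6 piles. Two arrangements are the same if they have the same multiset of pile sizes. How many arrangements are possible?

Direct enumeration gives 517 partitions.

517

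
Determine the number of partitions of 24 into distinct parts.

122

Systematic enumeration (by largest part, then next-largest, …) yields 122.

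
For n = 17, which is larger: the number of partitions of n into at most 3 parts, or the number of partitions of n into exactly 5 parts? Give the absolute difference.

Partitions of 17 into at most 3 parts: 33.
Partitions of 17 into exactly 5 parts: 47.
|33 − 47| = 14.

14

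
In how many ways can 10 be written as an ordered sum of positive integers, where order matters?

512

There are 9 gaps and each independently is a cut or not, giving 2^9 = 512.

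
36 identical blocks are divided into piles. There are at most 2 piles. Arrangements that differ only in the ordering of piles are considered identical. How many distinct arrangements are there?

The partitions of 36 that satisfy the conditions:
36
35, 1
34, 2
33, 3
32, 4
31, 5
30, 6
29, 7
28, 8
27, 9
26, 10
25, 11
24, 12
23, 13
22, 14
21, 15
20, 16
19, 17
18, 18

19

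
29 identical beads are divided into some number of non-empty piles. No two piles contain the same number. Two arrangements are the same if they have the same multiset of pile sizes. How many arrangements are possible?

Direct enumeration gives 256 partitions.

256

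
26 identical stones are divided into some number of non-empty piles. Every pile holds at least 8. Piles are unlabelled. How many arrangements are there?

Listing the qualifying partitions of 26:
26
18,8
17,9
16,10
15,11
14,12
13,13
10,8,8
9,9,8

9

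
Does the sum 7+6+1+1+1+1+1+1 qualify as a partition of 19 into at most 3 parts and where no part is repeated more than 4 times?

No

The parts sum to 19, and the condition 'there are at most 3 summands' is violated.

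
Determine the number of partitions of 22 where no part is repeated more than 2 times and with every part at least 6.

11

The partitions of 22 that satisfy the conditions:
22
16, 6
15, 7
14, 8
13, 9
12, 10
11, 11
10, 6, 6
9, 7, 6
8, 8, 6
8, 7, 7
Counting gives 11.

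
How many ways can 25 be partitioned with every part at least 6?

17

They are:
25
19,6
18,7
17,8
16,9
15,10
14,11
13,12
13,6,6
12,7,6
11,8,6
11,7,7
10,9,6
10,8,7
9,9,7
9,8,8
7,6,6,6
That's 17 in total.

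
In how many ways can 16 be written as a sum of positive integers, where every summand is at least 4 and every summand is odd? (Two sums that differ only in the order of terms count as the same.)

2

Enumerating:
11+5
9+7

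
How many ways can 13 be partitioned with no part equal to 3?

59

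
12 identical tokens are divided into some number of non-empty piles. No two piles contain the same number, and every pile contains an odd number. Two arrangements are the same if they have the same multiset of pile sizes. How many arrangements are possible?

3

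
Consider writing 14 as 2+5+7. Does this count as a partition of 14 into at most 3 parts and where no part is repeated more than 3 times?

Yes

The parts sum to 14, and the condition 'there are at most 3 summands' holds; the condition 'no summand is used more than 3 times' holds.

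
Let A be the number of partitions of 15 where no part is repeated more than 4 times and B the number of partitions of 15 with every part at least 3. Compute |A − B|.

110

Partitions of 15 where no part is repeated more than 4 times: 127.
Partitions of 15 with every part at least 3: 17.
|127 − 17| = 110.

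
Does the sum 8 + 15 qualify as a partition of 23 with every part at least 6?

Yes

The parts sum to 23, and the condition 'every summand is at least 6' holds.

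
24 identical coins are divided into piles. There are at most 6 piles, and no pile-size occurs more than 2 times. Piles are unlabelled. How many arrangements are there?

381

Systematic enumeration (by largest part, then next-largest, …) yields 381.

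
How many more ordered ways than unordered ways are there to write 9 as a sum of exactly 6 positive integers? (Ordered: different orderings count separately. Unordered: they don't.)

Ordered (compositions into 6 parts): C(8,5) = 56.
Partitions of 9 into exactly 6 parts: 3.
Difference: 56 − 3 = 53.

53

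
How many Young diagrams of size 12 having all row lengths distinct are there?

Listing the qualifying partitions of 12:
12
1,11
2,10
3,9
1,2,9
4,8
1,3,8
5,7
1,4,7
2,3,7
1,5,6
2,4,6
1,2,3,6
3,4,5
1,2,4,5

15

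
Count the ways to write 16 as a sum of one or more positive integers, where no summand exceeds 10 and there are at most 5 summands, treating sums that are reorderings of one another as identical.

83

Direct enumeration gives 83 partitions.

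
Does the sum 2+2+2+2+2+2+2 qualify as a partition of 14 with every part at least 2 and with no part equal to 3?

Yes

The parts sum to 14, and the condition 'every summand is at least 2' holds; the condition 'no summand equals 3' holds.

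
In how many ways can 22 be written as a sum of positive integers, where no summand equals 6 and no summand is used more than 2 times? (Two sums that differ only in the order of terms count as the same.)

212

There are 212 such partitions.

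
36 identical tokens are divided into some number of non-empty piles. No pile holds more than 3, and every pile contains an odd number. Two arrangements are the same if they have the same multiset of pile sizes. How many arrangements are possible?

13

The partitions of 36 that satisfy the conditions:
3,3,3,3,3,3,3,3,3,3,3,3
3,3,3,3,3,3,3,3,3,3,3,1,1,1
3,3,3,3,3,3,3,3,3,3,1,1,1,1,1,1
3,3,3,3,3,3,3,3,3,1,1,1,1,1,1,1,1,1
3,3,3,3,3,3,3,3,1,1,1,1,1,1,1,1,1,1,1,1
3,3,3,3,3,3,3,1,1,1,1,1,1,1,1,1,1,1,1,1,1,1
3,3,3,3,3,3,1,1,1,1,1,1,1,1,1,1,1,1,1,1,1,1,1,1
3,3,3,3,3,1,1,1,1,1,1,1,1,1,1,1,1,1,1,1,1,1,1,1,1,1
3,3,3,3,1,1,1,1,1,1,1,1,1,1,1,1,1,1,1,1,1,1,1,1,1,1,1,1
3,3,3,1,1,1,1,1,1,1,1,1,1,1,1,1,1,1,1,1,1,1,1,1,1,1,1,1,1,1
3,3,1,1,1,1,1,1,1,1,1,1,1,1,1,1,1,1,1,1,1,1,1,1,1,1,1,1,1,1,1,1
3,1,1,1,1,1,1,1,1,1,1,1,1,1,1,1,1,1,1,1,1,1,1,1,1,1,1,1,1,1,1,1,1,1
1,1,1,1,1,1,1,1,1,1,1,1,1,1,1,1,1,1,1,1,1,1,1,1,1,1,1,1,1,1,1,1,1,1,1,1
That's 13 in total.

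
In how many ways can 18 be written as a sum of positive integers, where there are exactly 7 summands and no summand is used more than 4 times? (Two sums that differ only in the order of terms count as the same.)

38

A partial list (first 12 by largest part):
1+1+1+1+2+2+10
1+1+1+1+2+3+9
1+1+1+2+2+2+9
1+1+1+1+2+4+8
1+1+1+1+3+3+8
1+1+1+2+2+3+8
1+1+2+2+2+2+8
1+1+1+1+2+5+7
1+1+1+1+3+4+7
1+1+1+2+2+4+7
1+1+1+2+3+3+7
1+1+2+2+2+3+7
…and 26 more, for 38 total.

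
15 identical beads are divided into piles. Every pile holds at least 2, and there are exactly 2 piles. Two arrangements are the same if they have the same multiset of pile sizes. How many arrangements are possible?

The partitions of 15 that satisfy the conditions:
2 + 13
3 + 12
4 + 11
5 + 10
6 + 9
7 + 8

6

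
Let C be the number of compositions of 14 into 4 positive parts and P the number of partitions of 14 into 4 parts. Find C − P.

Compositions: C(13,3) = 286.
Unordered (partitions into 4 parts): 23.
Difference: 286 − 23 = 263.

263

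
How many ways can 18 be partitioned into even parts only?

A partial list (first 12 by largest part):
18
16, 2
14, 4
14, 2, 2
12, 6
12, 4, 2
12, 2, 2, 2
10, 8
10, 6, 2
10, 4, 4
10, 4, 2, 2
10, 2, 2, 2, 2
…and 18 more, for 30 total.

30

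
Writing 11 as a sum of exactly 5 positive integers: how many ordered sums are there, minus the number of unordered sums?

200

Ordered (compositions into 5 parts): C(10,4) = 210.
Partitions of 11 into exactly 5 parts: 10.
Difference: 210 − 10 = 200.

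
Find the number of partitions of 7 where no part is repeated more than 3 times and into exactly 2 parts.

Listing the qualifying partitions of 7:
6, 1
5, 2
4, 3
Counting gives 3.

3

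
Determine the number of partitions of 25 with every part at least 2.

There are 383 such partitions.

383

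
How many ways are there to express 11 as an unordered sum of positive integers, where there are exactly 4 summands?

The partitions of 11 that satisfy the conditions:
8,1,1,1
7,2,1,1
6,3,1,1
6,2,2,1
5,4,1,1
5,3,2,1
5,2,2,2
4,4,2,1
4,3,3,1
4,3,2,2
3,3,3,2

11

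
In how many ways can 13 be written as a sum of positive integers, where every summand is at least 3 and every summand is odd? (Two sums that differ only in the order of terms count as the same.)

Enumerating:
13
7,3,3
5,5,3
That's 3 in total.

3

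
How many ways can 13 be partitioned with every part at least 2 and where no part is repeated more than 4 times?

Listing the qualifying partitions of 13:
13
11 + 2
10 + 3
9 + 4
9 + 2 + 2
8 + 5
8 + 3 + 2
7 + 6
7 + 4 + 2
7 + 3 + 3
7 + 2 + 2 + 2
6 + 5 + 2
6 + 4 + 3
6 + 3 + 2 + 2
5 + 5 + 3
5 + 4 + 4
5 + 4 + 2 + 2
5 + 3 + 3 + 2
5 + 2 + 2 + 2 + 2
4 + 4 + 3 + 2
4 + 3 + 3 + 3
4 + 3 + 2 + 2 + 2
3 + 3 + 3 + 2 + 2

23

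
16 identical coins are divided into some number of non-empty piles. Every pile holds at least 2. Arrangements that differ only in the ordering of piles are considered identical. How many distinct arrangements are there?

A partial list (first 12 by largest part):
16
14+2
13+3
12+4
12+2+2
11+5
11+3+2
10+6
10+4+2
10+3+3
10+2+2+2
9+7
…and 43 more, for 55 total.

55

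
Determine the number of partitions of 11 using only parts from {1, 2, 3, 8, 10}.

20

Listing the qualifying partitions of 11:
10, 1
8, 3
8, 2, 1
8, 1, 1, 1
3, 3, 3, 2
3, 3, 3, 1, 1
3, 3, 2, 2, 1
3, 3, 2, 1, 1, 1
3, 3, 1, 1, 1, 1, 1
3, 2, 2, 2, 2
3, 2, 2, 2, 1, 1
3, 2, 2, 1, 1, 1, 1
3, 2, 1, 1, 1, 1, 1, 1
3, 1, 1, 1, 1, 1, 1, 1, 1
2, 2, 2, 2, 2, 1
2, 2, 2, 2, 1, 1, 1
2, 2, 2, 1, 1, 1, 1, 1
2, 2, 1, 1, 1, 1, 1, 1, 1
2, 1, 1, 1, 1, 1, 1, 1, 1, 1
1, 1, 1, 1, 1, 1, 1, 1, 1, 1, 1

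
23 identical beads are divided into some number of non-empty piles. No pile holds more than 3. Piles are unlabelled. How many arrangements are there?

56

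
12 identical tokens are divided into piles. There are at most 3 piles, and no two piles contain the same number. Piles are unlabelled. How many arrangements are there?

13

They are:
12
11 + 1
10 + 2
9 + 3
9 + 2 + 1
8 + 4
8 + 3 + 1
7 + 5
7 + 4 + 1
7 + 3 + 2
6 + 5 + 1
6 + 4 + 2
5 + 4 + 3
That's 13 in total.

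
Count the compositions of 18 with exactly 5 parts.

Equivalently, choose which 4 of the 17 gaps become plus signs: C(17,4) = 2380.

2380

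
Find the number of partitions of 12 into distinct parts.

Listing the qualifying partitions of 12:
12
1+11
2+10
3+9
1+2+9
4+8
1+3+8
5+7
1+4+7
2+3+7
1+5+6
2+4+6
1+2+3+6
3+4+5
1+2+4+5

15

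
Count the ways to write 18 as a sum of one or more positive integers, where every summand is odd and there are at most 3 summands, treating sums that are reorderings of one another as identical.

5

Enumerating:
17,1
15,3
13,5
11,7
9,9
Counting gives 5.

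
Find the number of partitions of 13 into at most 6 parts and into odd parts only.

11

The partitions of 13 that satisfy the conditions:
13
11+1+1
9+3+1
9+1+1+1+1
7+5+1
7+3+3
7+3+1+1+1
5+5+3
5+5+1+1+1
5+3+3+1+1
3+3+3+3+1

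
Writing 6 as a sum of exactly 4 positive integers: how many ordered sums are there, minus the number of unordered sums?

8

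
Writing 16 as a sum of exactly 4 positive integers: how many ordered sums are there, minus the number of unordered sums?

Compositions: C(15,3) = 455.
Partitions of 16 into exactly 4 parts: 34.
Difference: 455 − 34 = 421.

421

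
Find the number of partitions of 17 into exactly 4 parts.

39

A partial list (first 12 by largest part):
14+1+1+1
13+2+1+1
12+3+1+1
12+2+2+1
11+4+1+1
11+3+2+1
11+2+2+2
10+5+1+1
10+4+2+1
10+3+3+1
10+3+2+2
9+6+1+1
…and 27 more, for 39 total.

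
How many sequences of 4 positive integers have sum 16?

A composition of 16 into 4 positive parts is chosen by placing 3 dividers among the 15 gaps between 16 units: C(15,3) = 455.

455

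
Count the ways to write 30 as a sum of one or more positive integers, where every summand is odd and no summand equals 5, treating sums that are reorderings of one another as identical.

154

Counting exhaustively, 154 partitions satisfy the conditions.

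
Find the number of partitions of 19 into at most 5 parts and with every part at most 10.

111

Counting exhaustively, 111 partitions satisfy the conditions.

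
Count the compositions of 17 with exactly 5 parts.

Place 4 bars in the 16 internal gaps of a row of 17 dots: C(16,4) = 1820.

1820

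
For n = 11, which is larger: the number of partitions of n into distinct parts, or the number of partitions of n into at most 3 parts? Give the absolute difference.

4

Partitions of 11 into distinct parts: 12.
Partitions of 11 into at most 3 parts: 16.
|12 − 16| = 4.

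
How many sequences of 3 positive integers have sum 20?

171

By stars and bars with positive parts, the count is C(19,2) = 171.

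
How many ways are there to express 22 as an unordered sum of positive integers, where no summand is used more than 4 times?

628

Counting exhaustively, 628 partitions satisfy the conditions.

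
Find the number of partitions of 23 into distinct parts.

104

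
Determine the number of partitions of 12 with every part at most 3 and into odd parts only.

5

They are:
3+3+3+3
3+3+3+1+1+1
3+3+1+1+1+1+1+1
3+1+1+1+1+1+1+1+1+1
1+1+1+1+1+1+1+1+1+1+1+1
That's 5 in total.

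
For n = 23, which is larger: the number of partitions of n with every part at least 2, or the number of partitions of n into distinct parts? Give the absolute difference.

149

Partitions of 23 with every part at least 2: 253.
Partitions of 23 into distinct parts: 104.
|253 − 104| = 149.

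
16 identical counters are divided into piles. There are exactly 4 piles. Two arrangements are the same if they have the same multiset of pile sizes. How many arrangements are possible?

A partial list (first 12 by largest part):
13,1,1,1
12,2,1,1
11,3,1,1
11,2,2,1
10,4,1,1
10,3,2,1
10,2,2,2
9,5,1,1
9,4,2,1
9,3,3,1
9,3,2,2
8,6,1,1
…and 22 more, for 34 total.

34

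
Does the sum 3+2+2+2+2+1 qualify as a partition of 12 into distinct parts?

No

The parts sum to 12, and the condition 'all summands are distinct' is violated.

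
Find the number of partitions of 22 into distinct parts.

89

Counting exhaustively, 89 partitions satisfy the conditions.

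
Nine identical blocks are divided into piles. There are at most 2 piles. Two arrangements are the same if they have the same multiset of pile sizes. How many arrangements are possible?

5

The partitions of 9 that satisfy the conditions:
9
8,1
7,2
6,3
5,4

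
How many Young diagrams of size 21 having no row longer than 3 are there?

48

There are too many to list fully; the first 12 (by largest part) are:
3,3,3,3,3,3,3
3,3,3,3,3,3,2,1
3,3,3,3,3,3,1,1,1
3,3,3,3,3,2,2,2
3,3,3,3,3,2,2,1,1
3,3,3,3,3,2,1,1,1,1
3,3,3,3,3,1,1,1,1,1,1
3,3,3,3,2,2,2,2,1
3,3,3,3,2,2,2,1,1,1
3,3,3,3,2,2,1,1,1,1,1
3,3,3,3,2,1,1,1,1,1,1,1
3,3,3,3,1,1,1,1,1,1,1,1,1
…and 36 more, for 48 total.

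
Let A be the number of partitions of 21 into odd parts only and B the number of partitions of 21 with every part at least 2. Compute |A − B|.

Partitions of 21 into odd parts only: 76.
Partitions of 21 with every part at least 2: 165.
|76 − 165| = 89.

89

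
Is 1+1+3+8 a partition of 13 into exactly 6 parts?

The parts sum to 13, and the condition 'there are exactly 6 summands' is violated.

No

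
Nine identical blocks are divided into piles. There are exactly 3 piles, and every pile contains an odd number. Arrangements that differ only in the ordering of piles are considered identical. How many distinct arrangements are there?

The partitions of 9 that satisfy the conditions:
7,1,1
5,3,1
3,3,3

3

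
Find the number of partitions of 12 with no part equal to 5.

A partial list (first 12 by largest part):
12
11, 1
10, 2
10, 1, 1
9, 3
9, 2, 1
9, 1, 1, 1
8, 4
8, 3, 1
8, 2, 2
8, 2, 1, 1
8, 1, 1, 1, 1
…and 50 more, for 62 total.

62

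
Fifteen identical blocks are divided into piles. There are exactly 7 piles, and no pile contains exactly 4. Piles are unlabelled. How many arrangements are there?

They are:
9+1+1+1+1+1+1
8+2+1+1+1+1+1
7+3+1+1+1+1+1
7+2+2+1+1+1+1
6+3+2+1+1+1+1
6+2+2+2+1+1+1
5+5+1+1+1+1+1
5+3+3+1+1+1+1
5+3+2+2+1+1+1
5+2+2+2+2+1+1
3+3+3+3+1+1+1
3+3+3+2+2+1+1
3+3+2+2+2+2+1
3+2+2+2+2+2+2
That's 14 in total.

14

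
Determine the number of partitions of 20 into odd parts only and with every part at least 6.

Listing the qualifying partitions of 20:
13+7
11+9

2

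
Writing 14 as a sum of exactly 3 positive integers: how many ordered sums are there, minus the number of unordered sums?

Compositions: C(13,2) = 78.
Partitions of 14 into exactly 3 parts: 16.
Difference: 78 − 16 = 62.

62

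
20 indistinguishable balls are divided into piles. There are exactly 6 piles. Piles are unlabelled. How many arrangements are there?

There are 90 such partitions.

90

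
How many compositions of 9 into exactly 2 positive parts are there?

8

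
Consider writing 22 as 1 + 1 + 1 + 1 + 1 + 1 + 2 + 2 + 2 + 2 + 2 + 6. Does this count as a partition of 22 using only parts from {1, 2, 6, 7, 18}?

Yes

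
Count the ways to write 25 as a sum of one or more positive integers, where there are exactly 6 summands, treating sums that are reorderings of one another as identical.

There are 235 such partitions.

235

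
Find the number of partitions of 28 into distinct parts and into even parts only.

22

The partitions of 28 that satisfy the conditions:
28
26+2
24+4
22+6
22+4+2
20+8
20+6+2
18+10
18+8+2
18+6+4
16+12
16+10+2
16+8+4
16+6+4+2
14+12+2
14+10+4
14+8+6
14+8+4+2
12+10+6
12+10+4+2
12+8+6+2
10+8+6+4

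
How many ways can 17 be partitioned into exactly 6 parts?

There are too many to list fully; the first 12 (by largest part) are:
12 + 1 + 1 + 1 + 1 + 1
11 + 2 + 1 + 1 + 1 + 1
10 + 3 + 1 + 1 + 1 + 1
10 + 2 + 2 + 1 + 1 + 1
9 + 4 + 1 + 1 + 1 + 1
9 + 3 + 2 + 1 + 1 + 1
9 + 2 + 2 + 2 + 1 + 1
8 + 5 + 1 + 1 + 1 + 1
8 + 4 + 2 + 1 + 1 + 1
8 + 3 + 3 + 1 + 1 + 1
8 + 3 + 2 + 2 + 1 + 1
8 + 2 + 2 + 2 + 2 + 1
…and 32 more, for 44 total.

44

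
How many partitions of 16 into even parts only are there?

The partitions of 16 that satisfy the conditions:
16
2+14
4+12
2+2+12
6+10
2+4+10
2+2+2+10
8+8
2+6+8
4+4+8
2+2+4+8
2+2+2+2+8
4+6+6
2+2+6+6
2+4+4+6
2+2+2+4+6
2+2+2+2+2+6
4+4+4+4
2+2+4+4+4
2+2+2+2+4+4
2+2+2+2+2+2+4
2+2+2+2+2+2+2+2
That's 22 in total.

22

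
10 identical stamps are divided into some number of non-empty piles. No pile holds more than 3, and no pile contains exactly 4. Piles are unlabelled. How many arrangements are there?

14

Enumerating:
3,3,3,1
3,3,2,2
3,3,2,1,1
3,3,1,1,1,1
3,2,2,2,1
3,2,2,1,1,1
3,2,1,1,1,1,1
3,1,1,1,1,1,1,1
2,2,2,2,2
2,2,2,2,1,1
2,2,2,1,1,1,1
2,2,1,1,1,1,1,1
2,1,1,1,1,1,1,1,1
1,1,1,1,1,1,1,1,1,1
Counting gives 14.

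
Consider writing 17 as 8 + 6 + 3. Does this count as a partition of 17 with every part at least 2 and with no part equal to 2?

The parts sum to 17, and the condition 'every summand is at least 2' holds; the condition 'no summand equals 2' holds.

Yes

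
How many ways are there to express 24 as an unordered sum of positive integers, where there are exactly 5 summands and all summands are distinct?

23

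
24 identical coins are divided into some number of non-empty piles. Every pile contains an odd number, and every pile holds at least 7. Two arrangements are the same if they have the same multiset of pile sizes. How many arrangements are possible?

They are:
7,17
9,15
11,13

3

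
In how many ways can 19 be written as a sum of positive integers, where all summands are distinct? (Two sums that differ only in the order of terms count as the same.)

54

A partial list (first 12 by largest part):
19
18,1
17,2
16,3
16,2,1
15,4
15,3,1
14,5
14,4,1
14,3,2
13,6
13,5,1
…and 42 more, for 54 total.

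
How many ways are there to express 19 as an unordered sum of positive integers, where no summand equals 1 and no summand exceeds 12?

Counting exhaustively, 94 partitions satisfy the conditions.

94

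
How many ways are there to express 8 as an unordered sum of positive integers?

They are:
8
7 + 1
6 + 2
6 + 1 + 1
5 + 3
5 + 2 + 1
5 + 1 + 1 + 1
4 + 4
4 + 3 + 1
4 + 2 + 2
4 + 2 + 1 + 1
4 + 1 + 1 + 1 + 1
3 + 3 + 2
3 + 3 + 1 + 1
3 + 2 + 2 + 1
3 + 2 + 1 + 1 + 1
3 + 1 + 1 + 1 + 1 + 1
2 + 2 + 2 + 2
2 + 2 + 2 + 1 + 1
2 + 2 + 1 + 1 + 1 + 1
2 + 1 + 1 + 1 + 1 + 1 + 1
1 + 1 + 1 + 1 + 1 + 1 + 1 + 1

22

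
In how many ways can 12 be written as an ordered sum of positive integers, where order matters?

There are 11 gaps and each independently is a cut or not, giving 2^11 = 2048.

2048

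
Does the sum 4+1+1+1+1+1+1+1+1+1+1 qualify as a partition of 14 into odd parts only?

No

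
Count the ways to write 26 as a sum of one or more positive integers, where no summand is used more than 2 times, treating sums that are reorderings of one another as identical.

Enumerating by decreasing first part gives 617 partitions in all.

617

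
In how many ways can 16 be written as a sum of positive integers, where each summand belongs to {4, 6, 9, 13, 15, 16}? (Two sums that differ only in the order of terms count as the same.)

3

Listing the qualifying partitions of 16:
16
6, 6, 4
4, 4, 4, 4
Counting gives 3.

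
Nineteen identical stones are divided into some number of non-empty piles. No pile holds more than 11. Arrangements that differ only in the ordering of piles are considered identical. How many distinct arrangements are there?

Counting exhaustively, 445 partitions satisfy the conditions.

445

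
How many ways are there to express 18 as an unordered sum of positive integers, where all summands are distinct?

46

A partial list (first 12 by largest part):
18
1+17
2+16
3+15
1+2+15
4+14
1+3+14
5+13
1+4+13
2+3+13
6+12
1+5+12
…and 34 more, for 46 total.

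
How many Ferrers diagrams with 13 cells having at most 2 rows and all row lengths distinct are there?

Enumerating:
13
12+1
11+2
10+3
9+4
8+5
7+6
Counting gives 7.

7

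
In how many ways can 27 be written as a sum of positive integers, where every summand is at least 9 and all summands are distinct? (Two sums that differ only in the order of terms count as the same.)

6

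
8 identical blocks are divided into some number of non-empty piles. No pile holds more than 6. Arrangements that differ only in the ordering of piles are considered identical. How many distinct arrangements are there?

20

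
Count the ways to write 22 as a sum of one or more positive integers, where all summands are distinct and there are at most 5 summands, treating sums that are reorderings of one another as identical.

88

Direct enumeration gives 88 partitions.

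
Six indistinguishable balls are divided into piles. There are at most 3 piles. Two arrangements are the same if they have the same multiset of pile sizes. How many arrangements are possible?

Enumerating:
6
5 + 1
4 + 2
4 + 1 + 1
3 + 3
3 + 2 + 1
2 + 2 + 2
That's 7 in total.

7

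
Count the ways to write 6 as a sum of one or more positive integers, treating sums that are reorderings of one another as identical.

Enumerating:
6
5,1
4,2
4,1,1
3,3
3,2,1
3,1,1,1
2,2,2
2,2,1,1
2,1,1,1,1
1,1,1,1,1,1
That's 11 in total.

11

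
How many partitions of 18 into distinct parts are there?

There are too many to list fully; the first 12 (by largest part) are:
18
17, 1
16, 2
15, 3
15, 2, 1
14, 4
14, 3, 1
13, 5
13, 4, 1
13, 3, 2
12, 6
12, 5, 1
…and 34 more, for 46 total.

46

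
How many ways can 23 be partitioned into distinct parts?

104

Systematic enumeration (by largest part, then next-largest, …) yields 104.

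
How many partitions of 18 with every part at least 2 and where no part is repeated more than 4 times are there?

80

There are 80 such partitions.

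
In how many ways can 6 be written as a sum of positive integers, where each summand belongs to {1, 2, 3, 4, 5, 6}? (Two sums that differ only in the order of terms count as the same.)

They are:
6
5+1
4+2
4+1+1
3+3
3+2+1
3+1+1+1
2+2+2
2+2+1+1
2+1+1+1+1
1+1+1+1+1+1
Counting gives 11.

11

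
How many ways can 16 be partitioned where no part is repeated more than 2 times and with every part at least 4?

Enumerating:
16
12+4
11+5
10+6
9+7
8+8
8+4+4
7+5+4
6+6+4
6+5+5

10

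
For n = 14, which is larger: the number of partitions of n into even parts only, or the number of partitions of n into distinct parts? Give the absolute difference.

7

Partitions of 14 into even parts only: 15.
Partitions of 14 into distinct parts: 22.
|15 − 22| = 7.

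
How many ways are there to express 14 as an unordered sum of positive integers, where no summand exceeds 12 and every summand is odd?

21

Listing the qualifying partitions of 14:
11 + 3
11 + 1 + 1 + 1
9 + 5
9 + 3 + 1 + 1
9 + 1 + 1 + 1 + 1 + 1
7 + 7
7 + 5 + 1 + 1
7 + 3 + 3 + 1
7 + 3 + 1 + 1 + 1 + 1
7 + 1 + 1 + 1 + 1 + 1 + 1 + 1
5 + 5 + 3 + 1
5 + 5 + 1 + 1 + 1 + 1
5 + 3 + 3 + 3
5 + 3 + 3 + 1 + 1 + 1
5 + 3 + 1 + 1 + 1 + 1 + 1 + 1
5 + 1 + 1 + 1 + 1 + 1 + 1 + 1 + 1 + 1
3 + 3 + 3 + 3 + 1 + 1
3 + 3 + 3 + 1 + 1 + 1 + 1 + 1
3 + 3 + 1 + 1 + 1 + 1 + 1 + 1 + 1 + 1
3 + 1 + 1 + 1 + 1 + 1 + 1 + 1 + 1 + 1 + 1 + 1
1 + 1 + 1 + 1 + 1 + 1 + 1 + 1 + 1 + 1 + 1 + 1 + 1 + 1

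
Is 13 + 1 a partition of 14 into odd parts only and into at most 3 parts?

The parts sum to 14, and the condition 'every summand is odd' holds; the condition 'there are at most 3 summands' holds.

Yes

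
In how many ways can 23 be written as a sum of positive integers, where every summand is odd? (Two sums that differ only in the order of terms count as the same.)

104

A full systematic count gives 104.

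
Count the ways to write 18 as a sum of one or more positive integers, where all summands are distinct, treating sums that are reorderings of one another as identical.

There are too many to list fully; the first 12 (by largest part) are:
18
17 + 1
16 + 2
15 + 3
15 + 2 + 1
14 + 4
14 + 3 + 1
13 + 5
13 + 4 + 1
13 + 3 + 2
12 + 6
12 + 5 + 1
…and 34 more, for 46 total.

46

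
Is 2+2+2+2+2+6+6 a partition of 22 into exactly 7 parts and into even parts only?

The parts sum to 22, and the condition 'there are exactly 7 summands' holds; the condition 'every summand is even' holds.

Yes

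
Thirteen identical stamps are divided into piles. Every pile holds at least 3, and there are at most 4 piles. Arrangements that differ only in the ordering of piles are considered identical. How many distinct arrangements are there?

Listing the qualifying partitions of 13:
13
10 + 3
9 + 4
8 + 5
7 + 6
7 + 3 + 3
6 + 4 + 3
5 + 5 + 3
5 + 4 + 4
4 + 3 + 3 + 3
Counting gives 10.

10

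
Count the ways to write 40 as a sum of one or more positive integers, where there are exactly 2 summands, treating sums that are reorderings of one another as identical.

They are:
1 + 39
2 + 38
3 + 37
4 + 36
5 + 35
6 + 34
7 + 33
8 + 32
9 + 31
10 + 30
11 + 29
12 + 28
13 + 27
14 + 26
15 + 25
16 + 24
17 + 23
18 + 22
19 + 21
20 + 20

20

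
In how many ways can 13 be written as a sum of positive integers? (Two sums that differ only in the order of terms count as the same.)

Counting exhaustively, 101 partitions satisfy the conditions.

101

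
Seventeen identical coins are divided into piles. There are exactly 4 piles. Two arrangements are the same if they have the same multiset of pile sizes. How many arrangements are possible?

A partial list (first 12 by largest part):
1, 1, 1, 14
1, 1, 2, 13
1, 1, 3, 12
1, 2, 2, 12
1, 1, 4, 11
1, 2, 3, 11
2, 2, 2, 11
1, 1, 5, 10
1, 2, 4, 10
1, 3, 3, 10
2, 2, 3, 10
1, 1, 6, 9
…and 27 more, for 39 total.

39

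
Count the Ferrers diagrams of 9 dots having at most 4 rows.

They are:
9
8,1
7,2
7,1,1
6,3
6,2,1
6,1,1,1
5,4
5,3,1
5,2,2
5,2,1,1
4,4,1
4,3,2
4,3,1,1
4,2,2,1
3,3,3
3,3,2,1
3,2,2,2
That's 18 in total.

18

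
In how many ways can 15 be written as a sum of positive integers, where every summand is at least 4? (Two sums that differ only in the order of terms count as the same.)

They are:
15
11 + 4
10 + 5
9 + 6
8 + 7
7 + 4 + 4
6 + 5 + 4
5 + 5 + 5
That's 8 in total.

8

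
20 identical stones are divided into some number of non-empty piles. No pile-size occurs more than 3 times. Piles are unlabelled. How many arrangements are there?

320

Systematic enumeration (by largest part, then next-largest, …) yields 320.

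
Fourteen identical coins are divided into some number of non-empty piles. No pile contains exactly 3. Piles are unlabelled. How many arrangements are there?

79

Enumerating by decreasing first part gives 79 partitions in all.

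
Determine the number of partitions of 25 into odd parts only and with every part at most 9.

There are 82 such partitions.

82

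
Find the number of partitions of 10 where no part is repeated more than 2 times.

Enumerating:
10
9+1
8+2
8+1+1
7+3
7+2+1
6+4
6+3+1
6+2+2
6+2+1+1
5+5
5+4+1
5+3+2
5+3+1+1
5+2+2+1
4+4+2
4+4+1+1
4+3+3
4+3+2+1
4+2+2+1+1
3+3+2+2
3+3+2+1+1

22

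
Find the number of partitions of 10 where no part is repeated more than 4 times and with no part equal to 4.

Listing the qualifying partitions of 10:
10
1 + 9
2 + 8
1 + 1 + 8
3 + 7
1 + 2 + 7
1 + 1 + 1 + 7
1 + 3 + 6
2 + 2 + 6
1 + 1 + 2 + 6
1 + 1 + 1 + 1 + 6
5 + 5
2 + 3 + 5
1 + 1 + 3 + 5
1 + 2 + 2 + 5
1 + 1 + 1 + 2 + 5
1 + 3 + 3 + 3
2 + 2 + 3 + 3
1 + 1 + 2 + 3 + 3
1 + 1 + 1 + 1 + 3 + 3
1 + 2 + 2 + 2 + 3
1 + 1 + 1 + 2 + 2 + 3
1 + 1 + 2 + 2 + 2 + 2
1 + 1 + 1 + 1 + 2 + 2 + 2
Counting gives 24.

24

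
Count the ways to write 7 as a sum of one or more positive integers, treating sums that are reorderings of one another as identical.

15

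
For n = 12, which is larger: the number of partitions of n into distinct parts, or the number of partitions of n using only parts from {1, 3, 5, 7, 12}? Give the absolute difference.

Partitions of 12 into distinct parts: 15.
Partitions of 12 using only parts from {1, 3, 5, 7, 12}: 13.
|15 − 13| = 2.

2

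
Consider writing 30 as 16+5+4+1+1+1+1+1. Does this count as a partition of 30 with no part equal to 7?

The parts sum to 30, and the condition 'no summand equals 7' holds.

Yes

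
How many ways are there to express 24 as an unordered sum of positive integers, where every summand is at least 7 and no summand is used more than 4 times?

Enumerating:
24
17+7
16+8
15+9
14+10
13+11
12+12
10+7+7
9+8+7
8+8+8

10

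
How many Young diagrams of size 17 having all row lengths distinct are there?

A partial list (first 12 by largest part):
17
1+16
2+15
3+14
1+2+14
4+13
1+3+13
5+12
1+4+12
2+3+12
6+11
1+5+11
…and 26 more, for 38 total.

38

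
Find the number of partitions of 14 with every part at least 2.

34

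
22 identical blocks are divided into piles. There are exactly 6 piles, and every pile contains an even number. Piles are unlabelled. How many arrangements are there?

7

Listing the qualifying partitions of 22:
12+2+2+2+2+2
10+4+2+2+2+2
8+6+2+2+2+2
8+4+4+2+2+2
6+6+4+2+2+2
6+4+4+4+2+2
4+4+4+4+4+2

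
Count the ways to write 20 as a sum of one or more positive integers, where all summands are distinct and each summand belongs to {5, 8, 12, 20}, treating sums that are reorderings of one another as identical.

2

Enumerating:
20
8 + 12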